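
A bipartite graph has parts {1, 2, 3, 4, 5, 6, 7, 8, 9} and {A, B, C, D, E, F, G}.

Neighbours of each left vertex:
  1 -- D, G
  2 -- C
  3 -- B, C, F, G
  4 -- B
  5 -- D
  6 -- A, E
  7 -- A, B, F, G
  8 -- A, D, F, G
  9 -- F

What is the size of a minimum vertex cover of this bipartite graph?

7

The 7 edges 1–G, 2–C, 3–F, 4–B, 5–D, 6–E, 7–A form a matching, so any vertex cover needs at least 7 vertices (one per matched edge).
Conversely {6, A, B, C, D, F, G} meets every edge and has exactly 7 vertices, so 7 is optimal.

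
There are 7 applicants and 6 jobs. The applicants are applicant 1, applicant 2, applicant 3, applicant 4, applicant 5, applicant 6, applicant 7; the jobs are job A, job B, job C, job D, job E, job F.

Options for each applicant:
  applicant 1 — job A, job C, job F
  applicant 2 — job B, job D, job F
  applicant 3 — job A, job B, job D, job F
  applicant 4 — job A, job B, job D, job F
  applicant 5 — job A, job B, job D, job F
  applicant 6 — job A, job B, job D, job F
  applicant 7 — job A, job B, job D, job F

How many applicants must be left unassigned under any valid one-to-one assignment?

2

A valid assignment of size 5: applicant 1→job C, applicant 2→job B, applicant 3→job D, applicant 4→job F, applicant 5→job A.
The set {applicant 2, applicant 3, applicant 4, applicant 5, applicant 6, applicant 7} has only 4 neighbours ({job A, job B, job D, job F}), so by Hall's theorem at most 5 of the 7 applicants can be matched.
That matches 5 of the 7, leaving 2 unmatched; no matching can do better.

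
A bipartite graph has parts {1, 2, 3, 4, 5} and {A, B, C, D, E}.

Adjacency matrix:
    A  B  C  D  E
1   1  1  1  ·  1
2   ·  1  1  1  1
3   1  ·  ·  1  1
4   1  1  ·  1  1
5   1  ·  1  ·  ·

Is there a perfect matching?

One maximum matching: 1–A, 2–B, 3–D, 4–E, 5–C.
Every left vertex is matched, so this is a perfect matching.

Yes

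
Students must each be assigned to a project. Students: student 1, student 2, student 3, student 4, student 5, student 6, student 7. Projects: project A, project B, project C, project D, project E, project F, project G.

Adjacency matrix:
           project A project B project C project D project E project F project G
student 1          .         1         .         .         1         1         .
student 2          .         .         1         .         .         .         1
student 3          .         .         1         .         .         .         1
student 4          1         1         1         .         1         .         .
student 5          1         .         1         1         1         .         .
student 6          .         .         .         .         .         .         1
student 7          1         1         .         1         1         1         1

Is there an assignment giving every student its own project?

No

The set {student 2, student 3, student 6} has only 2 neighbours ({project C, project G}), so by Hall's theorem at most 6 of the 7 students can be matched.
Hence no matching covers every student.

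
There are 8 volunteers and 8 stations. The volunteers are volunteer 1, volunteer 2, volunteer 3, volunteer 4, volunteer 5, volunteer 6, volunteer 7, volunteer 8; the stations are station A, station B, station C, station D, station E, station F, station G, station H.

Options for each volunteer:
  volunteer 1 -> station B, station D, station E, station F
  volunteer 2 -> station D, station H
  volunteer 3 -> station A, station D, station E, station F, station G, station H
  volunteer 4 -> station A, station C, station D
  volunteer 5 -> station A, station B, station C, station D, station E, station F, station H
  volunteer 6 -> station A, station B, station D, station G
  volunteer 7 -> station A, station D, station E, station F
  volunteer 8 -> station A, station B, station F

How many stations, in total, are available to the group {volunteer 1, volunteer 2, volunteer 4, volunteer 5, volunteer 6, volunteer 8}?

8

The union of neighbours of {volunteer 1, volunteer 2, volunteer 4, volunteer 5, volunteer 6, volunteer 8} is {station A, station B, station C, station D, station E, station F, station G, station H}, which has 8 elements.
Since |N(S)| = 8 ≥ |S| = 6, Hall's condition holds for this subset.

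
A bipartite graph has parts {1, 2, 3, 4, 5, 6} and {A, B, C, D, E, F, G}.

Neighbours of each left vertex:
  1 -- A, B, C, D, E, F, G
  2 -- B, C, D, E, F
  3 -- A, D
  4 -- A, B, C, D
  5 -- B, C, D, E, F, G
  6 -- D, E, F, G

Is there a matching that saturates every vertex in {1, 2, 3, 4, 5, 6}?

For example, pair 1→A, 2→B, 3→D, 4→C, 5→G, 6→E.
Every left vertex is matched, so this matching saturates all of them.

Yes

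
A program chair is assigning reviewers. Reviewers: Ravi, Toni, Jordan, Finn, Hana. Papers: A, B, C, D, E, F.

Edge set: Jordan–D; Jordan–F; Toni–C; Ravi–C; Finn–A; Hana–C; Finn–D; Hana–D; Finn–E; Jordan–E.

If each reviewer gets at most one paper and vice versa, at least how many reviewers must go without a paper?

1

A valid assignment of size 4: Ravi→C, Jordan→E, Finn→A, Hana→D.
The set {Ravi, Toni} has only 1 neighbour ({C}), so by Hall's theorem at most 4 of the 5 reviewers can be matched.
That matches 4 of the 5, leaving 1 unmatched; no matching can do better.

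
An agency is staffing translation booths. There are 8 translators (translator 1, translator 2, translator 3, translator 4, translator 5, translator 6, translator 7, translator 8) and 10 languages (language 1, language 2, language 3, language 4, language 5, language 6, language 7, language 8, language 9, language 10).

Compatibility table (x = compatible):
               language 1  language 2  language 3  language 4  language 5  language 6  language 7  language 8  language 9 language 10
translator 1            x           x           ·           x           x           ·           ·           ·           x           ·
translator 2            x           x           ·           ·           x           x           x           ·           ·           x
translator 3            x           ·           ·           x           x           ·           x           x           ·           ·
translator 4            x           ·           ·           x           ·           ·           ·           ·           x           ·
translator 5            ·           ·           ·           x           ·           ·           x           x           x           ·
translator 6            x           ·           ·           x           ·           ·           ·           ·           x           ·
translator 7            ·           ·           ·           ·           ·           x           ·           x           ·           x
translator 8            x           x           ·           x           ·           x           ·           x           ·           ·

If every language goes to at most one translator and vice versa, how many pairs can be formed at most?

8

For example, pair translator 1→language 9, translator 2→language 10, translator 3→language 8, translator 4→language 1, translator 5→language 7, translator 6→language 4, translator 7→language 6, translator 8→language 2.
All 8 translators are matched, so no larger matching exists.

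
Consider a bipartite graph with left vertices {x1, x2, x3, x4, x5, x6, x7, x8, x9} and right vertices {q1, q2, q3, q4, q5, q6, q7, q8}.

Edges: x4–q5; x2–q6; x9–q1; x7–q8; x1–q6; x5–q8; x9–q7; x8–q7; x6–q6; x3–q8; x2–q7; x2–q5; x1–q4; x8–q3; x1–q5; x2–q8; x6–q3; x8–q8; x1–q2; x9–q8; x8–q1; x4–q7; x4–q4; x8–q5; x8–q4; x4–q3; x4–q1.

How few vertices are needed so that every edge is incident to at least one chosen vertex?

The 7 edges x1–q2, x2–q5, x3–q8, x4–q4, x6–q6, x8–q1, x9–q7 form a matching, so any vertex cover needs at least 7 vertices (one per matched edge).
Conversely {x1, x2, x4, x6, x8, x9, q8} meets every edge and has exactly 7 vertices, so 7 is optimal.

7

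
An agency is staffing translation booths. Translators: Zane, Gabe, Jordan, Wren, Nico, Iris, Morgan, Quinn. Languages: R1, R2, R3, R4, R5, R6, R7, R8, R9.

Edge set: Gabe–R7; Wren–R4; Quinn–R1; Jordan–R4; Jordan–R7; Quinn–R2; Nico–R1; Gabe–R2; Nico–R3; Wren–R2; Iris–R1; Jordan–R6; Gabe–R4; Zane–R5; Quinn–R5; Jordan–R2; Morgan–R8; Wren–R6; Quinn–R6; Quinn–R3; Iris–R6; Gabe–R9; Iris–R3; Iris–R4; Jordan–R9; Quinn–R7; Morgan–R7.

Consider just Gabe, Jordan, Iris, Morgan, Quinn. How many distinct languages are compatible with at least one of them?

The union of neighbours of {Gabe, Jordan, Iris, Morgan, Quinn} is {R1, R2, R3, R4, R5, R6, R7, R8, R9}, which has 9 elements.
Since |N(S)| = 9 ≥ |S| = 5, Hall's condition holds for this subset.

9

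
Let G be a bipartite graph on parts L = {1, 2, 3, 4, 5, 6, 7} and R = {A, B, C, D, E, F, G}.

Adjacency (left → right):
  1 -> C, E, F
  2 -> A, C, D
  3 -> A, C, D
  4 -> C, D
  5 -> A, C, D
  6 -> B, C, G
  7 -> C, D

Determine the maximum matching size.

For example, pair 1–E, 2–A, 3–D, 4–C, 6–B.
The set {2, 3, 4, 5, 7} has only 3 neighbours ({A, C, D}), so by Hall's theorem at most 5 of the 7 left vertices can be matched.

5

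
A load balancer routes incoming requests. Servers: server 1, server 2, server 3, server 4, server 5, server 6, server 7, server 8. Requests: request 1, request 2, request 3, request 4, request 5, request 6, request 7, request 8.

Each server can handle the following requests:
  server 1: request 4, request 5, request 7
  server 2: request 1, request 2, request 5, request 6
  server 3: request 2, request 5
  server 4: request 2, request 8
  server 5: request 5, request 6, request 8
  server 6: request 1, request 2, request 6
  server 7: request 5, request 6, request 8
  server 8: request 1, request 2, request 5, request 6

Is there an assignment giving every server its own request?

No

The set {server 2, server 3, server 4, server 5, server 6, server 7, server 8} has only 5 neighbours ({request 1, request 2, request 5, request 6, request 8}), so by Hall's theorem at most 6 of the 8 servers can be matched.
Hence no matching covers every server.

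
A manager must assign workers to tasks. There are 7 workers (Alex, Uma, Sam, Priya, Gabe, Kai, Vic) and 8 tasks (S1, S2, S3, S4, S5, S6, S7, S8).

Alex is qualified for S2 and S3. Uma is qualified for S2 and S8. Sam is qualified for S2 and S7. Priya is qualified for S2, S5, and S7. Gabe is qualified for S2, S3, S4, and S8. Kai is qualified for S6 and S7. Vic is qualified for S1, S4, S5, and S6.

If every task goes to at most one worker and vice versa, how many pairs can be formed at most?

7

One maximum matching: Alex-S3, Uma-S8, Sam-S7, Priya-S5, Gabe-S2, Kai-S6, Vic-S4.
All 7 workers are matched, so no larger matching exists.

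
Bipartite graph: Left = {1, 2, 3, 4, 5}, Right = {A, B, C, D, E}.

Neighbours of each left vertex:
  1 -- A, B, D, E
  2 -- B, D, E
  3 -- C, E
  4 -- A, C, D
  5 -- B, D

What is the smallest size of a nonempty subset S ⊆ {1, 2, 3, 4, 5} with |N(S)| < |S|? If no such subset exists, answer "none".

none

A matching saturating every left vertex exists, for instance 1→E, 2→D, 3→C, 4→A, 5→B.
By Hall's marriage theorem, this means |N(S)| ≥ |S| for every subset S, so no violating subset exists.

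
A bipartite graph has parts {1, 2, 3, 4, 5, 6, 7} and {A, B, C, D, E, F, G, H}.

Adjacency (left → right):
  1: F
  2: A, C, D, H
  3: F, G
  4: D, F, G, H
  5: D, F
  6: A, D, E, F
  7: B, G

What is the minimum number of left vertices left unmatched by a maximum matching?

A valid assignment of size 7: 1→F, 2→C, 3→G, 4→H, 5→D, 6→E, 7→B.
This saturates every left vertex, so 7 is the maximum.
That matches 7 of the 7, leaving 0 unmatched; no matching can do better.

0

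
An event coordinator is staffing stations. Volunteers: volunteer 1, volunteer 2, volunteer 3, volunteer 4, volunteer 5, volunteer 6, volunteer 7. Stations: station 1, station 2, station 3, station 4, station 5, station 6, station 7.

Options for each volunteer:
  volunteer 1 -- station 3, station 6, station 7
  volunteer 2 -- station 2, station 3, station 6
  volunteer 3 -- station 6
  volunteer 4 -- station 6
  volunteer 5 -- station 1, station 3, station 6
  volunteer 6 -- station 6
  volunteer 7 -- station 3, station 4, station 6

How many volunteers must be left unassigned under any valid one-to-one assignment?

For example, pair volunteer 1–station 7, volunteer 2–station 2, volunteer 3–station 6, volunteer 5–station 1, volunteer 7–station 3.
The set {volunteer 3, volunteer 4, volunteer 6} has only 1 neighbour ({station 6}), so by Hall's theorem at most 5 of the 7 volunteers can be matched.
That matches 5 of the 7, leaving 2 unmatched; no matching can do better.

2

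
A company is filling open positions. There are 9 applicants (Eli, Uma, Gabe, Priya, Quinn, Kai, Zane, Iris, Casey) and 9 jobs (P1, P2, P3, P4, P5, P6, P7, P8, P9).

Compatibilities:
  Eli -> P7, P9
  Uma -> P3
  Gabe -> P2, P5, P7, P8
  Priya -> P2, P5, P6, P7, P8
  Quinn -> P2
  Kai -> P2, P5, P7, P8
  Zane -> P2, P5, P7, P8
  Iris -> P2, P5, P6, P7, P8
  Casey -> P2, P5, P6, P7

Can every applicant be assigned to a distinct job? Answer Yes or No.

No

The set {Gabe, Priya, Quinn, Kai, Zane, Iris, Casey} has only 5 neighbours ({P2, P5, P6, P7, P8}), so by Hall's theorem at most 7 of the 9 applicants can be matched.
Hence no matching covers every applicant.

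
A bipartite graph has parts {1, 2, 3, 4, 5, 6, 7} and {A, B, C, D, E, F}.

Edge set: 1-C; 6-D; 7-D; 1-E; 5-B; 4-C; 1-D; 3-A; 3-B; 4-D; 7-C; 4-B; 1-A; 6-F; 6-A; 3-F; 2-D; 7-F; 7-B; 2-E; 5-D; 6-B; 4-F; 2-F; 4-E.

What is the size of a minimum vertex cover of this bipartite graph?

The 6 edges 1–C, 2–E, 3–A, 4–F, 5–D, 6–B form a matching, so any vertex cover needs at least 6 vertices (one per matched edge).
Conversely {A, B, C, D, E, F} meets every edge and has exactly 6 vertices, so 6 is optimal.

6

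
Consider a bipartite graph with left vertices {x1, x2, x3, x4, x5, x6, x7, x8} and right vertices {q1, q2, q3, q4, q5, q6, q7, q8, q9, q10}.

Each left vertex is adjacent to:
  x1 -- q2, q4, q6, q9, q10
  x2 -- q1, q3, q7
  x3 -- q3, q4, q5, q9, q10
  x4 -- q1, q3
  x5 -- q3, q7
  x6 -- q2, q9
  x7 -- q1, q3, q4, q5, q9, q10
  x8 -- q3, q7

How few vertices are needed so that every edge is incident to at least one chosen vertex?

{x1, x3, x6, x7, q1, q3, q7} is a vertex cover of size 7: every edge has an endpoint in this set.
No smaller cover exists because x1–q6, x2–q3, x3–q4, x4–q1, x5–q7, x6–q2, x7–q9 is a matching of size 7, and a cover must include an endpoint of each of these disjoint edges (König's theorem).

7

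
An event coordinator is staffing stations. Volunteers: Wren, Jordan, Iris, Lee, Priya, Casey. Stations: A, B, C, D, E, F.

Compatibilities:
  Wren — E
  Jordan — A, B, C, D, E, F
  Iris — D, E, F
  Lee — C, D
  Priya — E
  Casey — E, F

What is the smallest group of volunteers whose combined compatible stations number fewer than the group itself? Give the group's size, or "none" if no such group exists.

Take S = {Wren, Priya}. Its neighbourhood is {E}, so |N(S)| = 1 < |S| = 2.
No single vertex violates Hall's condition since each has at least one neighbour, so 2 is the minimum.

2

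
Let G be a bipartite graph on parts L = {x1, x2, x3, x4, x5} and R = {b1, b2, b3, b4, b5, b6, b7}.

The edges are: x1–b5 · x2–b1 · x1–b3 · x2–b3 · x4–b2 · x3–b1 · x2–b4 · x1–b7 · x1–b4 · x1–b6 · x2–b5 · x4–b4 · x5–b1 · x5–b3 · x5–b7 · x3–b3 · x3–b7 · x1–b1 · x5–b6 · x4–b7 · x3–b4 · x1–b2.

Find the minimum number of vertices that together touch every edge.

The 5 edges x1–b1, x2–b5, x3–b7, x4–b4, x5–b3 form a matching, so any vertex cover needs at least 5 vertices (one per matched edge).
Conversely {x1, x2, x3, x4, x5} meets every edge and has exactly 5 vertices, so 5 is optimal.

5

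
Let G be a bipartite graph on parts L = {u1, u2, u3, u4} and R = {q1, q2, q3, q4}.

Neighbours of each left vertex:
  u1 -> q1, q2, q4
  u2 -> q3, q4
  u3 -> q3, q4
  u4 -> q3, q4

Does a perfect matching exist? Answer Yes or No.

The set {u2, u3, u4} has only 2 neighbours ({q3, q4}), so by Hall's theorem at most 3 of the 4 left vertices can be matched.
Hence no matching covers every left vertex.

No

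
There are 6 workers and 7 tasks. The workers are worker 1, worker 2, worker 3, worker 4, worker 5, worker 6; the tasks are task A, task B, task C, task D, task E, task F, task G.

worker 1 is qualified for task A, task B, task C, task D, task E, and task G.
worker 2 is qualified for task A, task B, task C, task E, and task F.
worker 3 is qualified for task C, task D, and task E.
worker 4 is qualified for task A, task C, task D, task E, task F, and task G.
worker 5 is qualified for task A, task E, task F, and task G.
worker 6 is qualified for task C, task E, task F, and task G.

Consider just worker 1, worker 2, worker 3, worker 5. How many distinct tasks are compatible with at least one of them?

7

The union of neighbours of {worker 1, worker 2, worker 3, worker 5} is {task A, task B, task C, task D, task E, task F, task G}, which has 7 elements.
Since |N(S)| = 7 ≥ |S| = 4, Hall's condition holds for this subset.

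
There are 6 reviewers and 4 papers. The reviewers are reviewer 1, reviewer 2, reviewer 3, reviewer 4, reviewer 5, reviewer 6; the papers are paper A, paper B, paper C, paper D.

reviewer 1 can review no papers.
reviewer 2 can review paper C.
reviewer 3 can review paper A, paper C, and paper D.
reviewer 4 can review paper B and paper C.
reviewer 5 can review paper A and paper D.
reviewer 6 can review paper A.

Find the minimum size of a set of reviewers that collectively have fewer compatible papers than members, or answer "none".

1

Take S = {reviewer 1}. Its neighbourhood is {}, so |N(S)| = 0 < |S| = 1.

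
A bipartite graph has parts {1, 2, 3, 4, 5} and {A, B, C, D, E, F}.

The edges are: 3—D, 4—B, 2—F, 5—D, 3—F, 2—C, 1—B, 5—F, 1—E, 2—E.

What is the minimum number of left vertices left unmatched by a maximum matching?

0

One maximum matching: 1–E, 2–C, 3–D, 4–B, 5–F.
All 5 left vertices are matched, so no larger matching exists.
That matches 5 of the 5, leaving 0 unmatched; no matching can do better.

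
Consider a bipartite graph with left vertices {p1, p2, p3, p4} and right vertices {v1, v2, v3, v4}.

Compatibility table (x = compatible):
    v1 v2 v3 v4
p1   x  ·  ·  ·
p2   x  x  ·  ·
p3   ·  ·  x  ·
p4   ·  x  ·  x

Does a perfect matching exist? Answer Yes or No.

Yes

A valid assignment of size 4: p1–v1, p2–v2, p3–v3, p4–v4.
Every left vertex is matched, so this is a perfect matching.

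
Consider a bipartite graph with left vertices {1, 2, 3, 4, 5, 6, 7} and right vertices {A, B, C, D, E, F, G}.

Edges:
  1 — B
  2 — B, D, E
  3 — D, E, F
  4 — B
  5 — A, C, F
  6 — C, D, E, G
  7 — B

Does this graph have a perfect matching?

The set {1, 4, 7} has only 1 neighbour ({B}), so by Hall's theorem at most 5 of the 7 left vertices can be matched.
Hence no matching covers every left vertex.

No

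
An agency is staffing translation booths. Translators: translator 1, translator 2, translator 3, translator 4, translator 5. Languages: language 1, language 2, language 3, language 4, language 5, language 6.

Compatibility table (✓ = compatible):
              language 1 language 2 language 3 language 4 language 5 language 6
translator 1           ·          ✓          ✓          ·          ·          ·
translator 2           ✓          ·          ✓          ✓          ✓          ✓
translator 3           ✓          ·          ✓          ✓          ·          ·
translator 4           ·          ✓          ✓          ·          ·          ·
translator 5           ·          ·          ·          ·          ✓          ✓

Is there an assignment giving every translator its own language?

Yes

For example, pair translator 1→language 3, translator 2→language 4, translator 3→language 1, translator 4→language 2, translator 5→language 6.
All 5 translators are covered.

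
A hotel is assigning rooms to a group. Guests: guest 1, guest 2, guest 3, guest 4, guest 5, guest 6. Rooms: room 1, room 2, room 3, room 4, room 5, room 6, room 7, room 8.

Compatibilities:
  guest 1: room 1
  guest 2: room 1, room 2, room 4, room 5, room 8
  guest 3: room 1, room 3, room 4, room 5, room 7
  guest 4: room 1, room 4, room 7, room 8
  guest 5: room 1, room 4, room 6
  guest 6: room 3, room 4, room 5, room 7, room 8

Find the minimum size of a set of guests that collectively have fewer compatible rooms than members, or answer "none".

none

A matching saturating every guest exists, for instance guest 1→room 1, guest 2→room 4, guest 3→room 5, guest 4→room 7, guest 5→room 6, guest 6→room 8.
By Hall's marriage theorem, this means |N(S)| ≥ |S| for every subset S, so no violating subset exists.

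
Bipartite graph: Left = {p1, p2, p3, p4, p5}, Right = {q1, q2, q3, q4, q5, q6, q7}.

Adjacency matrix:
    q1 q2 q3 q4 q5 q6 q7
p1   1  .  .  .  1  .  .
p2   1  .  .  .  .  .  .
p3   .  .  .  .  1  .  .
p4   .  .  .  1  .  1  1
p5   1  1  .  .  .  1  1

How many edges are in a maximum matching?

4

One maximum matching: p1-q5, p2-q1, p4-q7, p5-q6.
The set {p1, p2, p3} has only 2 neighbours ({q1, q5}), so by Hall's theorem at most 4 of the 5 left vertices can be matched.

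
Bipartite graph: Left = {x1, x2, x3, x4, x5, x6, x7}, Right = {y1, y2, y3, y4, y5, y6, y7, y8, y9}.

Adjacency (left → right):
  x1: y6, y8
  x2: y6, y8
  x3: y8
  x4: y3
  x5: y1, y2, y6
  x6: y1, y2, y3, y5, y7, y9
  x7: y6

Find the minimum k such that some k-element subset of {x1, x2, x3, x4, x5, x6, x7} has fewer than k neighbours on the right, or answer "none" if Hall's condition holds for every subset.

3

Take S = {x1, x2, x3}. Its neighbourhood is {y6, y8}, so |N(S)| = 2 < |S| = 3.
Every subset of size less than 3 has at least as many neighbours as members, so 3 is the minimum.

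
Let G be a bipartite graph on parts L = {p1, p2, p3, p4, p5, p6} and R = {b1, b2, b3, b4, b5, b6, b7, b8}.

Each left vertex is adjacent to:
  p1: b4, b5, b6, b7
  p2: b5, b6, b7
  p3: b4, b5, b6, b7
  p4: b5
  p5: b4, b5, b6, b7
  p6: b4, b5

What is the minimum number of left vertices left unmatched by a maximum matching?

For example, pair p1-b4, p2-b7, p3-b6, p4-b5.
The set {p1, p2, p3, p4, p5, p6} has only 4 neighbours ({b4, b5, b6, b7}), so by Hall's theorem at most 4 of the 6 left vertices can be matched.
That matches 4 of the 6, leaving 2 unmatched; no matching can do better.

2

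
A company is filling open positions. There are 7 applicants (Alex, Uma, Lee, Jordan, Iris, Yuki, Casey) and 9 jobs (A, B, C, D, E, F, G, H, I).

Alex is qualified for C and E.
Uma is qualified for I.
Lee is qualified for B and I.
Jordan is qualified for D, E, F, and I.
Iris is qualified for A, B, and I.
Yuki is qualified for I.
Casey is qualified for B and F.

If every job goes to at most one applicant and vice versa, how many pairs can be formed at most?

6

A valid assignment of size 6: Alex→C, Uma→I, Lee→B, Jordan→E, Iris→A, Casey→F.
The set {Uma, Yuki} has only 1 neighbour ({I}), so by Hall's theorem at most 6 of the 7 applicants can be matched.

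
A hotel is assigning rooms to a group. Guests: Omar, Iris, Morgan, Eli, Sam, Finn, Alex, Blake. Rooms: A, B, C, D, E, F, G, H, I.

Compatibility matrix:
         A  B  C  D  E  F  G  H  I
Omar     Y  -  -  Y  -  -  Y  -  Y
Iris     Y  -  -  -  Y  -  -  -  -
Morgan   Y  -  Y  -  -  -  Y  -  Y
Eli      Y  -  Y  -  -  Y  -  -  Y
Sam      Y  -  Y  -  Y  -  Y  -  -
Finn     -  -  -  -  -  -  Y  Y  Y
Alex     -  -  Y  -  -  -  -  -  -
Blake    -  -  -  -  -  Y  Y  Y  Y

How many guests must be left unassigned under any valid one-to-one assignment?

For example, pair Omar–D, Iris–A, Morgan–G, Eli–I, Sam–E, Finn–H, Alex–C, Blake–F.
This saturates every guest, so 8 is the maximum.
That matches 8 of the 8, leaving 0 unmatched; no matching can do better.

0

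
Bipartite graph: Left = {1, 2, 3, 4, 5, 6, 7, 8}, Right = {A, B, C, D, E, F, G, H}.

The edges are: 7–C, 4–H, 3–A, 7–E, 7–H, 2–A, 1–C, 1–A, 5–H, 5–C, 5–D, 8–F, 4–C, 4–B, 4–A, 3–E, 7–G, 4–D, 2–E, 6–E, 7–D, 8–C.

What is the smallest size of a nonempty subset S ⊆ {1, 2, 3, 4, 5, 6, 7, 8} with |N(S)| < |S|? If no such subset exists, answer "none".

3

Take S = {2, 3, 6}. Its neighbourhood is {A, E}, so |N(S)| = 2 < |S| = 3.
Every subset of size less than 3 has at least as many neighbours as members, so 3 is the minimum.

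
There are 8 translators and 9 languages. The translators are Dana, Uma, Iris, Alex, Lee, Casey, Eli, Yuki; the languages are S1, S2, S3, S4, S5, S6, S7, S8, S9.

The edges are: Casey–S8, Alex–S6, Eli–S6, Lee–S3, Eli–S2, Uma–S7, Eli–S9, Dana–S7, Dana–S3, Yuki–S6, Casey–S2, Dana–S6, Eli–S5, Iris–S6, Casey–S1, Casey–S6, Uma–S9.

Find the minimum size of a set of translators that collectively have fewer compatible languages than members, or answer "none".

2

Take S = {Iris, Alex}. Its neighbourhood is {S6}, so |N(S)| = 1 < |S| = 2.
No single vertex violates Hall's condition since each has at least one neighbour, so 2 is the minimum.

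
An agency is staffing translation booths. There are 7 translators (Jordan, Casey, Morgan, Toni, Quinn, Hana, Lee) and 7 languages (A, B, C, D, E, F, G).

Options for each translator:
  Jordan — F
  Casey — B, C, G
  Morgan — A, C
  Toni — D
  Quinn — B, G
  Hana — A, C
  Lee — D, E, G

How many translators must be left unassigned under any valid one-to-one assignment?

One maximum matching: Jordan→F, Casey→B, Morgan→A, Toni→D, Quinn→G, Hana→C, Lee→E.
This saturates every translator, so 7 is the maximum.
That matches 7 of the 7, leaving 0 unmatched; no matching can do better.

0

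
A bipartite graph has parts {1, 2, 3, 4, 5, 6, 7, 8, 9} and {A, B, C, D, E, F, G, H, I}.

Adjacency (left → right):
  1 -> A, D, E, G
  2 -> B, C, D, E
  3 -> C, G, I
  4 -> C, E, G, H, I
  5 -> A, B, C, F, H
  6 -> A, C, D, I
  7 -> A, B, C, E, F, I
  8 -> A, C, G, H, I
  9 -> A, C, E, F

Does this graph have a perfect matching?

Yes

One maximum matching: 1-D, 2-B, 3-C, 4-G, 5-H, 6-I, 7-F, 8-A, 9-E.
Every left vertex is matched, so this is a perfect matching.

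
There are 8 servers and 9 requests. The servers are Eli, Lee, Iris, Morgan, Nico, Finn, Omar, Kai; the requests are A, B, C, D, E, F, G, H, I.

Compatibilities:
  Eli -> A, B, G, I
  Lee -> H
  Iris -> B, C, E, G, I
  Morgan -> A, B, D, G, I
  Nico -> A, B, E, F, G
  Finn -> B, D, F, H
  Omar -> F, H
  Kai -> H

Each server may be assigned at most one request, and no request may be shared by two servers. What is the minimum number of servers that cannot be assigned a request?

One maximum matching: Eli-I, Lee-H, Iris-E, Morgan-A, Nico-G, Finn-B, Omar-F.
The set {Lee, Kai} has only 1 neighbour ({H}), so by Hall's theorem at most 7 of the 8 servers can be matched.
That matches 7 of the 8, leaving 1 unmatched; no matching can do better.

1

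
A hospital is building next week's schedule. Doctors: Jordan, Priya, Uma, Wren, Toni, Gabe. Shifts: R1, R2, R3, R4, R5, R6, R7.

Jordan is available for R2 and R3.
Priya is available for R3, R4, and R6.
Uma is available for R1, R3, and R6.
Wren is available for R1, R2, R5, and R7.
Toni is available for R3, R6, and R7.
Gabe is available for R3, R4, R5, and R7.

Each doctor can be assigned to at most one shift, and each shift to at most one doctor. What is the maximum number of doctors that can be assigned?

6

For example, pair Jordan-R2, Priya-R4, Uma-R3, Wren-R5, Toni-R6, Gabe-R7.
All 6 doctors are matched, so no larger matching exists.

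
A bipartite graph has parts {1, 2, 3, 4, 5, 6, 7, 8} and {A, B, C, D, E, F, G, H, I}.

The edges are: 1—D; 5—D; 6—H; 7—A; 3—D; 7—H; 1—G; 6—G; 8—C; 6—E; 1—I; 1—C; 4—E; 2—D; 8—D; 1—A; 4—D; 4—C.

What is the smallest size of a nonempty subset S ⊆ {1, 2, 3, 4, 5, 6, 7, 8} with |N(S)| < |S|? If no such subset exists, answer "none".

2

Take S = {2, 3}. Its neighbourhood is {D}, so |N(S)| = 1 < |S| = 2.
No single vertex violates Hall's condition since each has at least one neighbour, so 2 is the minimum.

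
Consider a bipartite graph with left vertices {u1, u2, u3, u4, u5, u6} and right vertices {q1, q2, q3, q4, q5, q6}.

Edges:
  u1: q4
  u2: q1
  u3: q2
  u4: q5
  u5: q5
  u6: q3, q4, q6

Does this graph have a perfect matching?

The set {u4, u5} has only 1 neighbour ({q5}), so by Hall's theorem at most 5 of the 6 left vertices can be matched.
Hence no matching covers every left vertex.

No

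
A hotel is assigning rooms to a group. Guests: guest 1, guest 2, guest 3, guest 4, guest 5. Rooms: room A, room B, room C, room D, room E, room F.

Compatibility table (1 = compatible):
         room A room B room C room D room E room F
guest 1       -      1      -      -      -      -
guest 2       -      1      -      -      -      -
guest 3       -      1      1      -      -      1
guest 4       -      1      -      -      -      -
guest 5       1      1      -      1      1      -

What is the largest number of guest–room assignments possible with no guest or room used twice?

3

For example, pair guest 1→room B, guest 3→room F, guest 5→room E.
The set {guest 1, guest 2, guest 4} has only 1 neighbour ({room B}), so by Hall's theorem at most 3 of the 5 guests can be matched.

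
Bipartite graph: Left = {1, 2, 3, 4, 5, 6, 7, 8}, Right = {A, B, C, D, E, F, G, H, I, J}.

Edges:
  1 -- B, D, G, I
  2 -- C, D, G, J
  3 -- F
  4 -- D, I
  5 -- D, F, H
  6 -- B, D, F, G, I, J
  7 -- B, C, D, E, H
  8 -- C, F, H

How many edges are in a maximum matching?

For example, pair 1→B, 2→J, 3→F, 4→I, 5→D, 6→G, 7→E, 8→C.
All 8 left vertices are matched, so no larger matching exists.

8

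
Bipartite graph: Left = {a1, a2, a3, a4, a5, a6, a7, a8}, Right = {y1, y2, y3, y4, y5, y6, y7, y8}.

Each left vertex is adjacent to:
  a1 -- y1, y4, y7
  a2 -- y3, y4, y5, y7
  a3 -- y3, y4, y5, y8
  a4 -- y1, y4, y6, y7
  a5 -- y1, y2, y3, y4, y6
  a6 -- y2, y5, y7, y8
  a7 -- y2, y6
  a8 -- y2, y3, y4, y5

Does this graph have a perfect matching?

One maximum matching: a1-y7, a2-y4, a3-y5, a4-y1, a5-y6, a6-y8, a7-y2, a8-y3.
Every left vertex is matched, so this is a perfect matching.

Yes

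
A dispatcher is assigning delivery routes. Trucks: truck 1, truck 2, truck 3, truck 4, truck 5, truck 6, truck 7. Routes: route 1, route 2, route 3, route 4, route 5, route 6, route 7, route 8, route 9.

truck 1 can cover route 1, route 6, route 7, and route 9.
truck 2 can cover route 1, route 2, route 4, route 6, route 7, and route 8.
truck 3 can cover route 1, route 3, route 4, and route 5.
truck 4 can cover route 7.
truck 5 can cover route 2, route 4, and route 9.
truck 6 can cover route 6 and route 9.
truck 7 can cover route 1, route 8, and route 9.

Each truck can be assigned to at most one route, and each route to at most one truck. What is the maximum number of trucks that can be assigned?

7

A valid assignment of size 7: truck 1–route 1, truck 2–route 4, truck 3–route 3, truck 4–route 7, truck 5–route 2, truck 6–route 6, truck 7–route 9.
This saturates every truck, so 7 is the maximum.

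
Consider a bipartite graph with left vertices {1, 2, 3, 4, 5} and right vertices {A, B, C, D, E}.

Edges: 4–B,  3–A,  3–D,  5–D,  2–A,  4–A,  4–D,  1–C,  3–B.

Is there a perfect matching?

The set {2, 3, 4, 5} has only 3 neighbours ({A, B, D}), so by Hall's theorem at most 4 of the 5 left vertices can be matched.
Hence no matching covers every left vertex.

No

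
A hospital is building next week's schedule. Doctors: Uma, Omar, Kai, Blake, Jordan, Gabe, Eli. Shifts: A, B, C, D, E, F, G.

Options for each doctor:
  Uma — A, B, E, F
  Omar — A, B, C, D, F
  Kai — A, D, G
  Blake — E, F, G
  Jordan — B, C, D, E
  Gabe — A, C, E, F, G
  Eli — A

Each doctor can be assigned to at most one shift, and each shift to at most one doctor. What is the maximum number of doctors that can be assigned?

7

For example, pair Uma–E, Omar–B, Kai–D, Blake–G, Jordan–C, Gabe–F, Eli–A.
All 7 doctors are matched, so no larger matching exists.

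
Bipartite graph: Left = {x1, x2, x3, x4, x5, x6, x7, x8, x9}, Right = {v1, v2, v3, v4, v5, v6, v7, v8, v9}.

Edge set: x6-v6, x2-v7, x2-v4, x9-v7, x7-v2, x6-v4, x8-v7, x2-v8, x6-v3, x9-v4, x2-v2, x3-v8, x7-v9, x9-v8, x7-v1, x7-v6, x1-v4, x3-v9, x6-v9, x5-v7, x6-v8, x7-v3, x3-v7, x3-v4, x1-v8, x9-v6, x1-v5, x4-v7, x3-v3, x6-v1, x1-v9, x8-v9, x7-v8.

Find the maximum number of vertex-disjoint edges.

8

A valid assignment of size 8: x1→v5, x2→v4, x3→v8, x4→v7, x6→v3, x7→v2, x8→v9, x9→v6.
The set {x4, x5} has only 1 neighbour ({v7}), so by Hall's theorem at most 8 of the 9 left vertices can be matched.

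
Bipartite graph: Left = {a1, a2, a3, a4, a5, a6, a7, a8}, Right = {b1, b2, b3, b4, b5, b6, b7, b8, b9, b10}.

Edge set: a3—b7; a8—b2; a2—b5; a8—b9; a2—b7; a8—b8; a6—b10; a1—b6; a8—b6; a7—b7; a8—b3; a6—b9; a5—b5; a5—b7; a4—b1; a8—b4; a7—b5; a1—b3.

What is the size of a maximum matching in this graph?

For example, pair a1-b3, a2-b5, a3-b7, a4-b1, a6-b9, a8-b8.
The set {a2, a3, a5, a7} has only 2 neighbours ({b5, b7}), so by Hall's theorem at most 6 of the 8 left vertices can be matched.

6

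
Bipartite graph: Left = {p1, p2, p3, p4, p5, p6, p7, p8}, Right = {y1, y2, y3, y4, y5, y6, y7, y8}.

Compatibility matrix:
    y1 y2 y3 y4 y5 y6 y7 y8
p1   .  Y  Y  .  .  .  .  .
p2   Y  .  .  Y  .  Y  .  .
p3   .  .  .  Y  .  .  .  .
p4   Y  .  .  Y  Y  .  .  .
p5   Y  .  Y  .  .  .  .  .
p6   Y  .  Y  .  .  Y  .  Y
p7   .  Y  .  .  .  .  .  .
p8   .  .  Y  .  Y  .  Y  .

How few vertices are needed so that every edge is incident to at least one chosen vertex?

8

The 8 edges p1–y3, p2–y6, p3–y4, p4–y5, p5–y1, p6–y8, p7–y2, p8–y7 form a matching, so any vertex cover needs at least 8 vertices (one per matched edge).
Conversely {p1, p2, p3, p4, p5, p6, p7, p8} meets every edge and has exactly 8 vertices, so 8 is optimal.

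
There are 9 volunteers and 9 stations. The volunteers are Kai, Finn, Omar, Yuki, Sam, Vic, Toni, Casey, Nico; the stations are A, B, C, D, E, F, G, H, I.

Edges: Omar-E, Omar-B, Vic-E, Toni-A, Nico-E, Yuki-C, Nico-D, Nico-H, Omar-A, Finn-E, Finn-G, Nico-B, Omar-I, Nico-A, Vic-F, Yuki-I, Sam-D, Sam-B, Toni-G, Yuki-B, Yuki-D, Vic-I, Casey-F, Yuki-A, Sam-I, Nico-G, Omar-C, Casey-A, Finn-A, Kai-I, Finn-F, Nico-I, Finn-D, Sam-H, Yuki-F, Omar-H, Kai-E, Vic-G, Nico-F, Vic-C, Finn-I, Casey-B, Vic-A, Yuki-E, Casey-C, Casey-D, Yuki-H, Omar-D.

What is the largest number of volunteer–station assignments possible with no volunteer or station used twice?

9

One maximum matching: Kai→I, Finn→D, Omar→E, Yuki→C, Sam→H, Vic→F, Toni→A, Casey→B, Nico→G.
All 9 volunteers are matched, so no larger matching exists.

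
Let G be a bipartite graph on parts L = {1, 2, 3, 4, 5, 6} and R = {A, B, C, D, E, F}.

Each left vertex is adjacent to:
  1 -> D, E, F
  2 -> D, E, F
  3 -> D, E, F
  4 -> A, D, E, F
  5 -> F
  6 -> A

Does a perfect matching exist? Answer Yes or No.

No

The set {1, 2, 3, 4, 5, 6} has only 4 neighbours ({A, D, E, F}), so by Hall's theorem at most 4 of the 6 left vertices can be matched.
Hence no matching covers every left vertex.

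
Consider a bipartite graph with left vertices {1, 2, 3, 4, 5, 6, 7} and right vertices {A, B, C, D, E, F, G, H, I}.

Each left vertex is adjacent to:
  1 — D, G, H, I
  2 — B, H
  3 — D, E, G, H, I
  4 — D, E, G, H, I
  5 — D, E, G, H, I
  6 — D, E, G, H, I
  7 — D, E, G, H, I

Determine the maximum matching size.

6

A valid assignment of size 6: 1–I, 2–B, 3–D, 4–H, 5–E, 6–G.
The set {1, 3, 4, 5, 6, 7} has only 5 neighbours ({D, E, G, H, I}), so by Hall's theorem at most 6 of the 7 left vertices can be matched.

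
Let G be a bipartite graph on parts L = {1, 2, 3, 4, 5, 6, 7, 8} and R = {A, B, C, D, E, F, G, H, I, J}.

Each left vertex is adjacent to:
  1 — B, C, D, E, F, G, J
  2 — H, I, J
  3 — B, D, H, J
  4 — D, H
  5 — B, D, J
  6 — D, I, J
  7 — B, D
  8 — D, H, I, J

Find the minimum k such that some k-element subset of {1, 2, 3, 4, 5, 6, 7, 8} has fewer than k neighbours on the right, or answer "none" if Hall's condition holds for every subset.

Take S = {2, 3, 4, 5, 6, 7}. Its neighbourhood is {B, D, H, I, J}, so |N(S)| = 5 < |S| = 6.
Every subset of size less than 6 has at least as many neighbours as members, so 6 is the minimum.

6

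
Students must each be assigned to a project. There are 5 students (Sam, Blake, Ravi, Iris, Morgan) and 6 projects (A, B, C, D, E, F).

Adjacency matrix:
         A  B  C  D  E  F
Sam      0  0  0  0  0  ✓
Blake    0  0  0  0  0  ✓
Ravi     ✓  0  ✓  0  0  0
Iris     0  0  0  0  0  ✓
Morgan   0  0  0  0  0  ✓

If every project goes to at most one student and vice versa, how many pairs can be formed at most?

For example, pair Sam→F, Ravi→C.
The set {Sam, Blake, Iris, Morgan} has only 1 neighbour ({F}), so by Hall's theorem at most 2 of the 5 students can be matched.

2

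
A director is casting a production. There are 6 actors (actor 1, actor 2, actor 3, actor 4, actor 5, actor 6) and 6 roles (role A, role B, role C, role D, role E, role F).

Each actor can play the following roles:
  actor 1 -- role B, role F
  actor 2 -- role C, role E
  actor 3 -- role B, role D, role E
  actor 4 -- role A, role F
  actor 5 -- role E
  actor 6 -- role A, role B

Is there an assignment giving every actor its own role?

One maximum matching: actor 1-role F, actor 2-role C, actor 3-role D, actor 4-role A, actor 5-role E, actor 6-role B.
Every actor is matched, so this is a perfect matching.

Yes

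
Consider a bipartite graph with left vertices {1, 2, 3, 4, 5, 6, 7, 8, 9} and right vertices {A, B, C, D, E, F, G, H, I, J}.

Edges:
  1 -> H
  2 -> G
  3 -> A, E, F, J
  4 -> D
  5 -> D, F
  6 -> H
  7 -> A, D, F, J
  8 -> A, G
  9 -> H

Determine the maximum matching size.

One maximum matching: 1–H, 2–G, 3–E, 4–D, 5–F, 7–J, 8–A.
The set {1, 6, 9} has only 1 neighbour ({H}), so by Hall's theorem at most 7 of the 9 left vertices can be matched.

7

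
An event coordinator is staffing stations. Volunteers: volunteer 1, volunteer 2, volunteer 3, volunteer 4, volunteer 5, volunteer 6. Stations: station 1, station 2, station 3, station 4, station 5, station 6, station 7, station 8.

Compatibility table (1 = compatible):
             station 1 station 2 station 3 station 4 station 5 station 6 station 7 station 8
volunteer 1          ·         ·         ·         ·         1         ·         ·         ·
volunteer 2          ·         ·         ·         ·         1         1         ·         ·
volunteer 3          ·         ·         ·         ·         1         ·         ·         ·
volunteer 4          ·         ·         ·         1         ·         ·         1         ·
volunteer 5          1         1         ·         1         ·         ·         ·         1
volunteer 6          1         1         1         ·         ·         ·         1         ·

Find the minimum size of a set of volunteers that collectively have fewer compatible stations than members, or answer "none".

Take S = {volunteer 1, volunteer 3}. Its neighbourhood is {station 5}, so |N(S)| = 1 < |S| = 2.
No single vertex violates Hall's condition since each has at least one neighbour, so 2 is the minimum.

2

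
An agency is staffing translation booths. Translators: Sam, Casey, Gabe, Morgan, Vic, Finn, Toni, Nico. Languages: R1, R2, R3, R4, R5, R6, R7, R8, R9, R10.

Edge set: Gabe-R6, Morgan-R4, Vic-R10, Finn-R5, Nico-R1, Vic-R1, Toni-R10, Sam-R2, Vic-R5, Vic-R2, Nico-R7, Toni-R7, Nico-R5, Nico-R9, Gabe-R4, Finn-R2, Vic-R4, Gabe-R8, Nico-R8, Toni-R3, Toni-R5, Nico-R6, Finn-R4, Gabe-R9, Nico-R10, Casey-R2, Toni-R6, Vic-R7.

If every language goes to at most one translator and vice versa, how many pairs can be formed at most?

For example, pair Sam–R2, Gabe–R8, Morgan–R4, Vic–R10, Finn–R5, Toni–R6, Nico–R9.
The set {Sam, Casey} has only 1 neighbour ({R2}), so by Hall's theorem at most 7 of the 8 translators can be matched.

7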